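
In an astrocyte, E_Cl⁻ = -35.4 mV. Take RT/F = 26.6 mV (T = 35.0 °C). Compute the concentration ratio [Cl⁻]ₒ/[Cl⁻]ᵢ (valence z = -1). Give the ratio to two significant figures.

3.8

ln([out]/[in]) = E·z/(26.6) = -35.4 × -1 / 26.6 = 1.3308
[out]/[in] = e^(1.3308) = 3.784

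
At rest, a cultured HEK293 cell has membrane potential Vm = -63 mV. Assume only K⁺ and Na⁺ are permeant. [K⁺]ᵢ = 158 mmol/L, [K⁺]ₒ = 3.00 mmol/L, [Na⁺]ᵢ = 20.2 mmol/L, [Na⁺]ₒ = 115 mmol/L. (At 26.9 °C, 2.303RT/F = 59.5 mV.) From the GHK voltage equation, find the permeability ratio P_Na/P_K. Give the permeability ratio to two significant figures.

Let α = P_Na/P_K. GHK: Vm = 59.5·log₁₀[(Kₒ + α·Naₒ)/(Kᵢ + α·Naᵢ)].
10^(Vm/59.5) = 10^(-63.0/59.5) = 0.087333
So 0.087333·(Kᵢ + α·Naᵢ) = Kₒ + α·Naₒ → α = (0.087333·158.0 − 3.0) / (115.0 − 0.087333·20.2)
α = (13.8 − 3.0) / (115.0 − 1.764) = 10.8/113.2 = 0.09536

0.095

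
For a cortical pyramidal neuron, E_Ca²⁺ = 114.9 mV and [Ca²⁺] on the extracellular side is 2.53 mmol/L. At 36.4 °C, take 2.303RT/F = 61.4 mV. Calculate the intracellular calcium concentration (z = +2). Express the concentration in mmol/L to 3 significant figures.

Nernst: E = (61.4/2) · log₁₀([out]/[in]), so log₁₀([out]/[in]) = 114.9 × 2 / 61.4 = 3.7427.
[out]/[in] = 10^(3.7427) = 5529.
[in] = 2.53 / 5529 = 0.0004576 mmol/L.

0.000458 mmol/L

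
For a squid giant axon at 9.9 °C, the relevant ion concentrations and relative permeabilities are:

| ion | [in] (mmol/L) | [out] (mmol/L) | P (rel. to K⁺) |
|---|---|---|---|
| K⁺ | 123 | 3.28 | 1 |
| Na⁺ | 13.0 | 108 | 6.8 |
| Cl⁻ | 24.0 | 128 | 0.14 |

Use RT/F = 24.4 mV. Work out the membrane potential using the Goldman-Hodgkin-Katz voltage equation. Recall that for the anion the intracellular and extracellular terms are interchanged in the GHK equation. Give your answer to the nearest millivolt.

29 mV

Vm = 24.4 · ln[(Σ P·[cation]ₒ + Σ P·[anion]ᵢ) / (Σ P·[cation]ᵢ + Σ P·[anion]ₒ)]
Numerator = 1×3.28 + 6.8×108 + 0.14×24.0 = 741
Denominator = 1×123 + 6.8×13.0 + 0.14×128 = 229.3
Vm = 24.4 · ln(3.2315) = 24.4 × (1.1729) = 28.62 mV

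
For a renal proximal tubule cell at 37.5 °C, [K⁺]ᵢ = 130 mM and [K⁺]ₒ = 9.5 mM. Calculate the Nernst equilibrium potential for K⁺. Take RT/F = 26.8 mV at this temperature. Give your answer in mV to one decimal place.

-70.1 mV

E = (26.8/z) · ln([K⁺]_out/[K⁺]_in) with z = +1.
= (26.8/1) · ln(9.5/130) = 26.80 · ln(0.07308)
= 26.80 · (-2.6162) = -70.12 mV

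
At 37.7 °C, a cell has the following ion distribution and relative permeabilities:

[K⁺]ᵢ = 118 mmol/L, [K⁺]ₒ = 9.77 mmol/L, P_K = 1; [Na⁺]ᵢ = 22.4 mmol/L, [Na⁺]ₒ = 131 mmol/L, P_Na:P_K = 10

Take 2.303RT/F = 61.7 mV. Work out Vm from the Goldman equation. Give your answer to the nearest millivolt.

Vm = 61.7 · log₁₀[(Σ P·[cation]ₒ + Σ P·[anion]ᵢ) / (Σ P·[cation]ᵢ + Σ P·[anion]ₒ)]
Numerator = 1×9.77 + 10×131 = 1320
Denominator = 1×118 + 10×22.4 = 342
Vm = 61.7 · log₁₀(3.859) = 61.7 × (0.5865) = 36.19 mV

36 mV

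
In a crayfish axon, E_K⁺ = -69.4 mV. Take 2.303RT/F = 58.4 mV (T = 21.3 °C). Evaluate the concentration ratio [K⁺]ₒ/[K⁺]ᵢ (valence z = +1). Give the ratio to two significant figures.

0.065

log₁₀([out]/[in]) = E·z/(58.4) = -69.4 × 1 / 58.4 = -1.1884
[out]/[in] = 10^(-1.1884) = 0.06481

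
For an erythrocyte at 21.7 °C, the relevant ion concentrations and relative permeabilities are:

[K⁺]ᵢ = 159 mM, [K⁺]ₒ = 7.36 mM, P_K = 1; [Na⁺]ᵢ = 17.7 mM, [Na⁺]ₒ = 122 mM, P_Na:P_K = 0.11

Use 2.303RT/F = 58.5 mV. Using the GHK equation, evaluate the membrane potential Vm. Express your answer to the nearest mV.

Vm = 58.5 · log₁₀[(Σ P·[cation]ₒ + Σ P·[anion]ᵢ) / (Σ P·[cation]ᵢ + Σ P·[anion]ₒ)]
Numerator = 1×7.36 + 0.11×122 = 20.78
Denominator = 1×159 + 0.11×17.7 = 160.9
Vm = 58.5 · log₁₀(0.12911) = 58.5 × (-0.8890) = -52.01 mV

-52 mV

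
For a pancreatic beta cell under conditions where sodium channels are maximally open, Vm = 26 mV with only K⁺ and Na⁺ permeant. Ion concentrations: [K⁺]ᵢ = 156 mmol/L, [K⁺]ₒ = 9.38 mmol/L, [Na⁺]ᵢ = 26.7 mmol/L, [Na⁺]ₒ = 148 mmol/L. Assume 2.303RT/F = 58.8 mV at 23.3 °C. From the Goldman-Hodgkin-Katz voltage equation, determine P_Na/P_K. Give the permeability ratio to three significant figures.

Let α = P_Na/P_K. GHK: Vm = 58.8·log₁₀[(Kₒ + α·Naₒ)/(Kᵢ + α·Naᵢ)].
10^(Vm/58.8) = 10^(26.0/58.8) = 2.7681
So 2.7681·(Kᵢ + α·Naᵢ) = Kₒ + α·Naₒ → α = (2.7681·156.0 − 9.38) / (148.0 − 2.7681·26.7)
α = (431.8 − 9.38) / (148.0 − 73.91) = 422.4/74.09 = 5.701

5.70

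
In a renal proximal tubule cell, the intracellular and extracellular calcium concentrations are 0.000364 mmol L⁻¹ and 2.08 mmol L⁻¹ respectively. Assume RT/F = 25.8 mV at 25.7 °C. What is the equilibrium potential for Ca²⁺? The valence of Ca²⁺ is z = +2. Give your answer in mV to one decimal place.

E = (25.8/z) · ln([Ca²⁺]_out/[Ca²⁺]_in) with z = +2.
= (25.8/2) · ln(2.08/0.000364) = 12.90 · ln(5714)
= 12.90 · (8.6507) = 111.59 mV

111.6 mV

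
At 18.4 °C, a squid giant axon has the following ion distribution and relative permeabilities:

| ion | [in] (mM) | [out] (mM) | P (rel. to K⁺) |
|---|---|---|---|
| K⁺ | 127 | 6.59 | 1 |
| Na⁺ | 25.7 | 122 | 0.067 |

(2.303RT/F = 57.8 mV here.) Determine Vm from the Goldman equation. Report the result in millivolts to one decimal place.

Vm = 57.8 · log₁₀[(Σ P·[cation]ₒ + Σ P·[anion]ᵢ) / (Σ P·[cation]ᵢ + Σ P·[anion]ₒ)]
Numerator = 1×6.59 + 0.067×122 = 14.76
Denominator = 1×127 + 0.067×25.7 = 128.7
Vm = 57.8 · log₁₀(0.1147) = 57.8 × (-0.9404) = -54.36 mV

-54.4 mV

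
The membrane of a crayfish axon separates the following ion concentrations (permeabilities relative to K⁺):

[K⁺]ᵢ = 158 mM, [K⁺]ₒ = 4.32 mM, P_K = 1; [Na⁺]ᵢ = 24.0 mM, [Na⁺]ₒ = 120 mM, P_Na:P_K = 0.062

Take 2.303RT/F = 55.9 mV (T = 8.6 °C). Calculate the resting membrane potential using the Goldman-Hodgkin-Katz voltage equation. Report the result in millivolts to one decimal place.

Vm = 55.9 · log₁₀[(Σ P·[cation]ₒ + Σ P·[anion]ᵢ) / (Σ P·[cation]ᵢ + Σ P·[anion]ₒ)]
Numerator = 1×4.32 + 0.062×120 = 11.76
Denominator = 1×158 + 0.062×24.0 = 159.5
Vm = 55.9 · log₁₀(0.073736) = 55.9 × (-1.1323) = -63.30 mV

-63.3 mV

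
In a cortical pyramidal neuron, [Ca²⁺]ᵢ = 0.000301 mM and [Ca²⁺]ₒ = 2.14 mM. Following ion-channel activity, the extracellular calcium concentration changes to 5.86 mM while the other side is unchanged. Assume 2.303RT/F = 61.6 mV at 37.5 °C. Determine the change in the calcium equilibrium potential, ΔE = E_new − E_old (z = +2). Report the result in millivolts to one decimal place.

13.5 mV

E_old = (61.6/2)·log₁₀(2.14/0.000301) = 118.64 mV
E_new = (61.6/2)·log₁₀(5.86/0.000301) = 132.11 mV
ΔE = 132.11 − (118.64) = 13.47 mV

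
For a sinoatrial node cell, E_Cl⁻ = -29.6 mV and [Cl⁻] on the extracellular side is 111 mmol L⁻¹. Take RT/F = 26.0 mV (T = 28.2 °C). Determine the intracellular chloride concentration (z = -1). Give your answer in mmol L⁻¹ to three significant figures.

Nernst: E = (26.0/-1) · ln([out]/[in]), so ln([out]/[in]) = -29.6 × -1 / 26.0 = 1.1385.
[out]/[in] = e^(1.1385) = 3.122.
[in] = 111 / 3.122 = 35.55 mmol L⁻¹.

35.6 mmol L⁻¹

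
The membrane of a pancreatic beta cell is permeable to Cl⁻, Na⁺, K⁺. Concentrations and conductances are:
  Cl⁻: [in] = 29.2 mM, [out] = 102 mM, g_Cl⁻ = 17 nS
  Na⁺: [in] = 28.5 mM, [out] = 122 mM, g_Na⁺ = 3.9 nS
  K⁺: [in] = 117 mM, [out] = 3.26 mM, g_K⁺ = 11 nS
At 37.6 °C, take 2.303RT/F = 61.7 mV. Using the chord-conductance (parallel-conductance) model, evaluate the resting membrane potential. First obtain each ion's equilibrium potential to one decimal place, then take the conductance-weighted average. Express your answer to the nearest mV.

E_Cl⁻ = (61.7/-1)·log₁₀(102/29.2) = -33.5 mV
E_Na⁺ = (61.7/1)·log₁₀(122/28.5) = 39.0 mV
E_K⁺ = (61.7/1)·log₁₀(3.26/117) = -95.9 mV
Vm = (Σ gᵢEᵢ)/(Σ gᵢ) = (17·-33.5 + 3.9·39.0 + 11·-95.9) / (17 + 3.9 + 11)
= -1472.30 / 31.9 = -46.15 mV

-46 mV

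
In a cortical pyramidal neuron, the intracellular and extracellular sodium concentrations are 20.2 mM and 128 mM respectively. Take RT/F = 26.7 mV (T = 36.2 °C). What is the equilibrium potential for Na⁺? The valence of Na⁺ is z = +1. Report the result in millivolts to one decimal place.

49.3 mV

E = (26.7/z) · ln([Na⁺]_out/[Na⁺]_in) with z = +1.
= (26.7/1) · ln(128/20.2) = 26.70 · ln(6.337)
= 26.70 · (1.8463) = 49.30 mV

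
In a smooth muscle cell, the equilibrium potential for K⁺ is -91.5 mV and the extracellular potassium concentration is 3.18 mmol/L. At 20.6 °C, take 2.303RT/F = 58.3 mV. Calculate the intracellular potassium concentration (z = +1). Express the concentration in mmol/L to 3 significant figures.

Nernst: E = (58.3/1) · log₁₀([out]/[in]), so log₁₀([out]/[in]) = -91.5 × 1 / 58.3 = -1.5695.
[out]/[in] = 10^(-1.5695) = 0.02695.
[in] = 3.18 / 0.02695 = 118 mmol/L.

118 mmol/L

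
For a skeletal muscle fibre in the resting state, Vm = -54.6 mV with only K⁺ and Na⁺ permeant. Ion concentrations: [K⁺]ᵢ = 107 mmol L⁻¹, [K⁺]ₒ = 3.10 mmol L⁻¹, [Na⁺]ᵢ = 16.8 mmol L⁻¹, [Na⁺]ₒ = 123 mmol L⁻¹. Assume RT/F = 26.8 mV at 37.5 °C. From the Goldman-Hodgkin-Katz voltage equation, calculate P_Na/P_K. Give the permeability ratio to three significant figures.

Let α = P_Na/P_K. GHK: Vm = 26.8·ln[(Kₒ + α·Naₒ)/(Kᵢ + α·Naᵢ)].
e^(Vm/26.8) = e^(-54.6/26.8) = 0.13038
So 0.13038·(Kᵢ + α·Naᵢ) = Kₒ + α·Naₒ → α = (0.13038·107.0 − 3.1) / (123.0 − 0.13038·16.8)
α = (13.95 − 3.1) / (123.0 − 2.19) = 10.85/120.8 = 0.08981

0.0898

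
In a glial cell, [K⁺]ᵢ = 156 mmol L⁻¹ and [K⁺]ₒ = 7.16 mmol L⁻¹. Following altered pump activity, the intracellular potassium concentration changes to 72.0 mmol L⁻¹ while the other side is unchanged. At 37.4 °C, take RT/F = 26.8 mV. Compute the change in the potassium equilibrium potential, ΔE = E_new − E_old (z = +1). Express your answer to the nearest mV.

E_old = (26.8/1)·ln(7.16/156) = -82.58 mV
E_new = (26.8/1)·ln(7.16/72.0) = -61.86 mV
ΔE = -61.86 − (-82.58) = 20.72 mV

21 mV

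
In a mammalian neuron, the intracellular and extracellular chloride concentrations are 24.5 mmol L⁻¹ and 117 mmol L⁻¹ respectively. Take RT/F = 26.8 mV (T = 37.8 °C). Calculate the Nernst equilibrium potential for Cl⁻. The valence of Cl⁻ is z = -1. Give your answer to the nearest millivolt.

E = (26.8/z) · ln([Cl⁻]_out/[Cl⁻]_in) with z = -1.
For an anion, dividing by z = -1 reverses the sign.
= (26.8/-1) · ln(117/24.5) = -26.80 · ln(4.776)
= -26.80 · (1.5635) = -41.90 mV

-42 mV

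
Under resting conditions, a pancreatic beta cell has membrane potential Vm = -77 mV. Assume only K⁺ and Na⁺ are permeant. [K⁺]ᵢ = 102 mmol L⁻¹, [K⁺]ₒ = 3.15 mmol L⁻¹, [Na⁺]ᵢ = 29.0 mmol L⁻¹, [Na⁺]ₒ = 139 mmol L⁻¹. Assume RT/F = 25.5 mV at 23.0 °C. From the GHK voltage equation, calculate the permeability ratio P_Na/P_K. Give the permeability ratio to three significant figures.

0.0133

Let α = P_Na/P_K. GHK: Vm = 25.5·ln[(Kₒ + α·Naₒ)/(Kᵢ + α·Naᵢ)].
e^(Vm/25.5) = e^(-77.0/25.5) = 0.04882
So 0.04882·(Kᵢ + α·Naᵢ) = Kₒ + α·Naₒ → α = (0.04882·102.0 − 3.15) / (139.0 − 0.04882·29.0)
α = (4.98 − 3.15) / (139.0 − 1.416) = 1.83/137.6 = 0.0133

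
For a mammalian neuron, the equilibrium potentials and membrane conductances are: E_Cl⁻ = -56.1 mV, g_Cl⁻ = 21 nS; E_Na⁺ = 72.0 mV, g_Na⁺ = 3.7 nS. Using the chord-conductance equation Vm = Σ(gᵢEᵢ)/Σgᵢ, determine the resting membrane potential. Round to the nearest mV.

Σ gᵢEᵢ = 21·(-56.1) + 3.7·(72.0) = -911.70
Σ gᵢ = 21 + 3.7 = 24.7
Vm = -911.70 / 24.7 = -36.91 mV

-37 mV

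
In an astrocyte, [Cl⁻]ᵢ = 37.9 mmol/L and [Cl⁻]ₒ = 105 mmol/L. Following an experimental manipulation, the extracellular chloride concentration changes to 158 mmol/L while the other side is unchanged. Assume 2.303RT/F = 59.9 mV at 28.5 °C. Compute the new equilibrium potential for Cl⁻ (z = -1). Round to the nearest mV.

After the shift: [Cl⁻]_out = 158, [Cl⁻]_in = 37.9 mmol/L.
E_new = (59.9/-1)·log₁₀(158/37.9) = -59.90 · (0.6200) = -37.14 mV

-37 mV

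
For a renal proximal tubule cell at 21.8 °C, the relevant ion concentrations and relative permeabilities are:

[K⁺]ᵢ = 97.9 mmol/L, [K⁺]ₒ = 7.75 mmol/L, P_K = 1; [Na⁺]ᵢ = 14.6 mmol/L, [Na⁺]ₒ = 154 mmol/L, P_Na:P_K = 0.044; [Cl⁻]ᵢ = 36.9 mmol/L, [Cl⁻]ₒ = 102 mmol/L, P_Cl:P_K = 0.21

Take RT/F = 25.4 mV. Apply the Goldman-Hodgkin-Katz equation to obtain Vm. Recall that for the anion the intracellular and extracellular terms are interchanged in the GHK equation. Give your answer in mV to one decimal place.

-42.8 mV

Vm = 25.4 · ln[(Σ P·[cation]ₒ + Σ P·[anion]ᵢ) / (Σ P·[cation]ᵢ + Σ P·[anion]ₒ)]
Numerator = 1×7.75 + 0.044×154 + 0.21×36.9 = 22.27
Denominator = 1×97.9 + 0.044×14.6 + 0.21×102 = 120
Vm = 25.4 · ln(0.18568) = 25.4 × (-1.6837) = -42.77 mV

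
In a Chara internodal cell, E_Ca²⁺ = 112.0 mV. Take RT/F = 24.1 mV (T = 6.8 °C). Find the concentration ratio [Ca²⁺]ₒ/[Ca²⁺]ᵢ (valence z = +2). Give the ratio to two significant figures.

ln([out]/[in]) = E·z/(24.1) = 112.0 × 2 / 24.1 = 9.2946
[out]/[in] = e^(9.2946) = 1.088e+04

11000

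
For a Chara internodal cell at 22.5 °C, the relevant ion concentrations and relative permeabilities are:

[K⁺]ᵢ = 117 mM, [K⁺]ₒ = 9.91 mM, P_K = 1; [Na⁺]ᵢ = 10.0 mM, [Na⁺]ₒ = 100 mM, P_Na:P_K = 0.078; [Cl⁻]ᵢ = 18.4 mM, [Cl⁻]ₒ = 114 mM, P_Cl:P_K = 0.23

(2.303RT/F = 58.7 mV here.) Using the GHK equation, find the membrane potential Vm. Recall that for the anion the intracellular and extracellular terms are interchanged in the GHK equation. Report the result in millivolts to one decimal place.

-48.0 mV

Vm = 58.7 · log₁₀[(Σ P·[cation]ₒ + Σ P·[anion]ᵢ) / (Σ P·[cation]ᵢ + Σ P·[anion]ₒ)]
Numerator = 1×9.91 + 0.078×100 + 0.23×18.4 = 21.94
Denominator = 1×117 + 0.078×10.0 + 0.23×114 = 144
Vm = 58.7 · log₁₀(0.15238) = 58.7 × (-0.8171) = -47.96 mV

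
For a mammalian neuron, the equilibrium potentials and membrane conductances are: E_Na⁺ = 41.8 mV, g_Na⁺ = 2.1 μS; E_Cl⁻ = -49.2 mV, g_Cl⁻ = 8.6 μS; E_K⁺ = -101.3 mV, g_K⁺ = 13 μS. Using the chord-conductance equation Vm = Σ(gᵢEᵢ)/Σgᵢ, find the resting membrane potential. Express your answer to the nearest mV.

Σ gᵢEᵢ = 2.1·(41.8) + 8.6·(-49.2) + 13·(-101.3) = -1652.24
Σ gᵢ = 2.1 + 8.6 + 13 = 23.7
Vm = -1652.24 / 23.7 = -69.71 mV

-70 mV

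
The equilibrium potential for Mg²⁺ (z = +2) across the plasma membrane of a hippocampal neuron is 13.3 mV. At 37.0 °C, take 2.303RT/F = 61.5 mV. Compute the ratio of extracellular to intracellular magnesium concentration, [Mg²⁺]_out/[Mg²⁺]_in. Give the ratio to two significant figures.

2.7

log₁₀([out]/[in]) = E·z/(61.5) = 13.3 × 2 / 61.5 = 0.4325
[out]/[in] = 10^(0.4325) = 2.707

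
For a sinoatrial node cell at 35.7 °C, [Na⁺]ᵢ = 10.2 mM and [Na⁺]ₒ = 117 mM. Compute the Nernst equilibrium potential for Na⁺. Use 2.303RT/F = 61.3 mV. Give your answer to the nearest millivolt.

E = (61.3/z) · log₁₀([Na⁺]_out/[Na⁺]_in) with z = +1.
= (61.3/1) · log₁₀(117/10.2) = 61.30 · log₁₀(11.47)
= 61.30 · (1.0596) = 64.95 mV

65 mV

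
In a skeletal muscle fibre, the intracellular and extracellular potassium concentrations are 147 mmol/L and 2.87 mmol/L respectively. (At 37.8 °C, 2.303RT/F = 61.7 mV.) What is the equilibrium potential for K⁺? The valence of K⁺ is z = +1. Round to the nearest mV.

E = (61.7/z) · log₁₀([K⁺]_out/[K⁺]_in) with z = +1.
= (61.7/1) · log₁₀(2.87/147) = 61.70 · log₁₀(0.01952)
= 61.70 · (-1.7094) = -105.47 mV

-105 mV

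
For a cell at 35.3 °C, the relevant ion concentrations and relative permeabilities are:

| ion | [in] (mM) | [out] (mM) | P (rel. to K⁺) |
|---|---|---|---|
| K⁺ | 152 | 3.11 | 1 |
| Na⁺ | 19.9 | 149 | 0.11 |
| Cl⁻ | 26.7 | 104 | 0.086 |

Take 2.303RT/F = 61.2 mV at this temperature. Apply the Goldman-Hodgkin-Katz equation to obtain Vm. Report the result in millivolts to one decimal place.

Vm = 61.2 · log₁₀[(Σ P·[cation]ₒ + Σ P·[anion]ᵢ) / (Σ P·[cation]ᵢ + Σ P·[anion]ₒ)]
Numerator = 1×3.11 + 0.11×149 + 0.086×26.7 = 21.8
Denominator = 1×152 + 0.11×19.9 + 0.086×104 = 163.1
Vm = 61.2 · log₁₀(0.13361) = 61.2 × (-0.8742) = -53.50 mV

-53.5 mV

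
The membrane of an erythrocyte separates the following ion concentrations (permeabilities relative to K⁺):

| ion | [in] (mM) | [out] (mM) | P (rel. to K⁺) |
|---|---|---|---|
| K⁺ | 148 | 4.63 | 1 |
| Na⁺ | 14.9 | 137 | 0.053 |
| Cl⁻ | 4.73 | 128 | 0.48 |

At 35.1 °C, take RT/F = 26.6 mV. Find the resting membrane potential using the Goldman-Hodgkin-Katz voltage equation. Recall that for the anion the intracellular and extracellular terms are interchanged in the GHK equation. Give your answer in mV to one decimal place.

Vm = 26.6 · ln[(Σ P·[cation]ₒ + Σ P·[anion]ᵢ) / (Σ P·[cation]ᵢ + Σ P·[anion]ₒ)]
Numerator = 1×4.63 + 0.053×137 + 0.48×4.73 = 14.16
Denominator = 1×148 + 0.053×14.9 + 0.48×128 = 210.2
Vm = 26.6 · ln(0.067362) = 26.6 × (-2.6977) = -71.76 mV

-71.8 mV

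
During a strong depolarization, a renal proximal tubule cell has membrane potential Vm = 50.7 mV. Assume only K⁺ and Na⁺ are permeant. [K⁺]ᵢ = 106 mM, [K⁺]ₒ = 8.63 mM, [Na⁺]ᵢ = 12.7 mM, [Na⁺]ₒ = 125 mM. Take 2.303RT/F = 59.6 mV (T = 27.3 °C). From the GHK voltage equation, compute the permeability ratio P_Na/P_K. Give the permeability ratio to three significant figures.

Let α = P_Na/P_K. GHK: Vm = 59.6·log₁₀[(Kₒ + α·Naₒ)/(Kᵢ + α·Naᵢ)].
10^(Vm/59.6) = 10^(50.7/59.6) = 7.0904
So 7.0904·(Kᵢ + α·Naᵢ) = Kₒ + α·Naₒ → α = (7.0904·106.0 − 8.63) / (125.0 − 7.0904·12.7)
α = (751.6 − 8.63) / (125.0 − 90.05) = 743/34.95 = 21.26

21.3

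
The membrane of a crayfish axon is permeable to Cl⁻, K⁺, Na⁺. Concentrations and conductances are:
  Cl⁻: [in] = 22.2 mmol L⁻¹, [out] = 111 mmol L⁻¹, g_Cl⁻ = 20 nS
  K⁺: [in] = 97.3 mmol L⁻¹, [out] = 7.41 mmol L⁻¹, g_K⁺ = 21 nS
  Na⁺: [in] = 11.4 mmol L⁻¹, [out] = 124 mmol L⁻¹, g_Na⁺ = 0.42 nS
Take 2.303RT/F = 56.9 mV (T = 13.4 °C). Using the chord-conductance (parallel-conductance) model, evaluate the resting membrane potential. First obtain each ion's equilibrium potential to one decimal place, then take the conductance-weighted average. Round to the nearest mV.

E_Cl⁻ = (56.9/-1)·log₁₀(111/22.2) = -39.8 mV
E_K⁺ = (56.9/1)·log₁₀(7.41/97.3) = -63.6 mV
E_Na⁺ = (56.9/1)·log₁₀(124/11.4) = 59.0 mV
Vm = (Σ gᵢEᵢ)/(Σ gᵢ) = (20·-39.8 + 21·-63.6 + 0.42·59.0) / (20 + 21 + 0.42)
= -2106.82 / 41.42 = -50.86 mV

-51 mV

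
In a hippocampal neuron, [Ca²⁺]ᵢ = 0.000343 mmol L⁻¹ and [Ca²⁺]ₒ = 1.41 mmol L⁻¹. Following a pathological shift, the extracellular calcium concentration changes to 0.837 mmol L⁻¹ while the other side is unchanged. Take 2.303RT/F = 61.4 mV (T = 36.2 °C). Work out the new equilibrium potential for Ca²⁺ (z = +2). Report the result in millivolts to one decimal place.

After the shift: [Ca²⁺]_out = 0.837, [Ca²⁺]_in = 0.000343 mmol L⁻¹.
E_new = (61.4/2)·log₁₀(0.837/0.000343) = 30.70 · (3.3874) = 103.99 mV

104.0 mV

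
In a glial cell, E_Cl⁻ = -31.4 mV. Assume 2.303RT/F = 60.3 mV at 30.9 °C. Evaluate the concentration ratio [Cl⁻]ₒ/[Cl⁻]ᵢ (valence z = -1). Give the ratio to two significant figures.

3.3

log₁₀([out]/[in]) = E·z/(60.3) = -31.4 × -1 / 60.3 = 0.5207
[out]/[in] = 10^(0.5207) = 3.317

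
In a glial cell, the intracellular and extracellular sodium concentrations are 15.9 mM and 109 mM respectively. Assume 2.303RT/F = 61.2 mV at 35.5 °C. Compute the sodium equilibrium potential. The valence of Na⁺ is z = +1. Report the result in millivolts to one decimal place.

51.2 mV

E = (61.2/z) · log₁₀([Na⁺]_out/[Na⁺]_in) with z = +1.
= (61.2/1) · log₁₀(109/15.9) = 61.20 · log₁₀(6.855)
= 61.20 · (0.8360) = 51.16 mV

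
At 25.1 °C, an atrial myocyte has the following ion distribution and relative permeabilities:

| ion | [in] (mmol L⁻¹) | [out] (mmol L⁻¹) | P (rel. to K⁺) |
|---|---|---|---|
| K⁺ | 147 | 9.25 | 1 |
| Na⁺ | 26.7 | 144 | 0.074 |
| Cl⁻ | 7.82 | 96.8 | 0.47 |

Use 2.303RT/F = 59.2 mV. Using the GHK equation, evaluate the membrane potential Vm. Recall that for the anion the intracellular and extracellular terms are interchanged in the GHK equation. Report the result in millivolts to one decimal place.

Vm = 59.2 · log₁₀[(Σ P·[cation]ₒ + Σ P·[anion]ᵢ) / (Σ P·[cation]ᵢ + Σ P·[anion]ₒ)]
Numerator = 1×9.25 + 0.074×144 + 0.47×7.82 = 23.58
Denominator = 1×147 + 0.074×26.7 + 0.47×96.8 = 194.5
Vm = 59.2 · log₁₀(0.12126) = 59.2 × (-0.9163) = -54.24 mV

-54.2 mV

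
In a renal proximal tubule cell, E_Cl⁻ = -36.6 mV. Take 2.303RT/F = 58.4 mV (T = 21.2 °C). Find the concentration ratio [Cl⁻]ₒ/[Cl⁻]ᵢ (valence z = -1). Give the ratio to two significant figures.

4.2

log₁₀([out]/[in]) = E·z/(58.4) = -36.6 × -1 / 58.4 = 0.6267
[out]/[in] = 10^(0.6267) = 4.234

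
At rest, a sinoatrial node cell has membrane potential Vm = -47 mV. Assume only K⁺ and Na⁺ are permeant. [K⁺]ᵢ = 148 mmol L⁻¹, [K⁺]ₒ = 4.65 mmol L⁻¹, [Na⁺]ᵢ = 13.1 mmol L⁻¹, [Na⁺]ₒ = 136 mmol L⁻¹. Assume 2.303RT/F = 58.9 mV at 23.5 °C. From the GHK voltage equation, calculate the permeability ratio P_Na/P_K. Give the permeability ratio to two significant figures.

Let α = P_Na/P_K. GHK: Vm = 58.9·log₁₀[(Kₒ + α·Naₒ)/(Kᵢ + α·Naᵢ)].
10^(Vm/58.9) = 10^(-47.0/58.9) = 0.15923
So 0.15923·(Kᵢ + α·Naᵢ) = Kₒ + α·Naₒ → α = (0.15923·148.0 − 4.65) / (136.0 − 0.15923·13.1)
α = (23.57 − 4.65) / (136.0 − 2.086) = 18.92/133.9 = 0.1413

0.14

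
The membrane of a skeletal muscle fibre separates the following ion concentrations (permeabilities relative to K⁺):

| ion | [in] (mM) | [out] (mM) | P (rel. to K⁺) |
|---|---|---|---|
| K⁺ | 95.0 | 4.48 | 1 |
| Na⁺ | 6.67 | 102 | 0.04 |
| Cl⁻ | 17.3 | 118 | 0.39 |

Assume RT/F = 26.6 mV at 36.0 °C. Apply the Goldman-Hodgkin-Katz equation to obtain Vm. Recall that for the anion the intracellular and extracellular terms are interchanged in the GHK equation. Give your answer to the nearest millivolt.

-59 mV

Vm = 26.6 · ln[(Σ P·[cation]ₒ + Σ P·[anion]ᵢ) / (Σ P·[cation]ᵢ + Σ P·[anion]ₒ)]
Numerator = 1×4.48 + 0.04×102 + 0.39×17.3 = 15.31
Denominator = 1×95.0 + 0.04×6.67 + 0.39×118 = 141.3
Vm = 26.6 · ln(0.10834) = 26.6 × (-2.2225) = -59.12 mV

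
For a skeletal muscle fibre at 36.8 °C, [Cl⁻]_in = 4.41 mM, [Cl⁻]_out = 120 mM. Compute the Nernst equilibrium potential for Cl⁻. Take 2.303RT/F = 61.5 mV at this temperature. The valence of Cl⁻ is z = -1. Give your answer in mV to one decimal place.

-88.2 mV

E = (61.5/z) · log₁₀([Cl⁻]_out/[Cl⁻]_in) with z = -1.
For an anion, dividing by z = -1 reverses the sign.
= (61.5/-1) · log₁₀(120/4.41) = -61.50 · log₁₀(27.21)
= -61.50 · (1.4347) = -88.24 mV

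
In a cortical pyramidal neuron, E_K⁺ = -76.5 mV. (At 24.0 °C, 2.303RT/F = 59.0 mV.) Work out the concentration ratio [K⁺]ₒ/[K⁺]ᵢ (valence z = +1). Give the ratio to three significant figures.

0.0505

log₁₀([out]/[in]) = E·z/(59.0) = -76.5 × 1 / 59.0 = -1.2966
[out]/[in] = 10^(-1.2966) = 0.05051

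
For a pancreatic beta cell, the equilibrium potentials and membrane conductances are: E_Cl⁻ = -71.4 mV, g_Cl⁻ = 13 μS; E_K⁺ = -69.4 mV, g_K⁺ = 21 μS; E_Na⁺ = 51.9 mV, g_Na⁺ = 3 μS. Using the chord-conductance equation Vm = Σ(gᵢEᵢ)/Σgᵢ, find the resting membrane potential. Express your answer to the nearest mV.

Σ gᵢEᵢ = 13·(-71.4) + 21·(-69.4) + 3·(51.9) = -2229.90
Σ gᵢ = 13 + 21 + 3 = 37
Vm = -2229.90 / 37 = -60.27 mV

-60 mV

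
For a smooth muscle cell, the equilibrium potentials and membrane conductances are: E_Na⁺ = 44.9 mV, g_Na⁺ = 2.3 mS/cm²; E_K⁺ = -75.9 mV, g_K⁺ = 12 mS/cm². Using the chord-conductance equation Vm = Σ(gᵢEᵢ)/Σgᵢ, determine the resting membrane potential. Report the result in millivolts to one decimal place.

Σ gᵢEᵢ = 2.3·(44.9) + 12·(-75.9) = -807.53
Σ gᵢ = 2.3 + 12 = 14.3
Vm = -807.53 / 14.3 = -56.47 mV

-56.5 mV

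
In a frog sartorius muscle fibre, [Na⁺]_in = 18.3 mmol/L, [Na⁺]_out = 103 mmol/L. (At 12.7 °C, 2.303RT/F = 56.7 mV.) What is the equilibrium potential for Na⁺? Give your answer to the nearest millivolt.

43 mV

E = (56.7/z) · log₁₀([Na⁺]_out/[Na⁺]_in) with z = +1.
= (56.7/1) · log₁₀(103/18.3) = 56.70 · log₁₀(5.628)
= 56.70 · (0.7504) = 42.55 mV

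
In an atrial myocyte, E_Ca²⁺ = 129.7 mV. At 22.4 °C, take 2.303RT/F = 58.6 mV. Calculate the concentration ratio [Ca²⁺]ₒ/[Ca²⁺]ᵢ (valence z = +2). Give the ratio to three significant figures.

log₁₀([out]/[in]) = E·z/(58.6) = 129.7 × 2 / 58.6 = 4.4266
[out]/[in] = 10^(4.4266) = 2.671e+04

26700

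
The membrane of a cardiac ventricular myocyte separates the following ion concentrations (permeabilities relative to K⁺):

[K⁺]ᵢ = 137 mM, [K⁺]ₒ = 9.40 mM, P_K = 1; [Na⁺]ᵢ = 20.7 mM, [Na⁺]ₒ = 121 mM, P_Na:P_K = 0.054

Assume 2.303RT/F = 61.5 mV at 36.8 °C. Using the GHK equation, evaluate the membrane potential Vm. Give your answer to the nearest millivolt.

-58 mV

Vm = 61.5 · log₁₀[(Σ P·[cation]ₒ + Σ P·[anion]ᵢ) / (Σ P·[cation]ᵢ + Σ P·[anion]ₒ)]
Numerator = 1×9.40 + 0.054×121 = 15.93
Denominator = 1×137 + 0.054×20.7 = 138.1
Vm = 61.5 · log₁₀(0.11537) = 61.5 × (-0.9379) = -57.68 mV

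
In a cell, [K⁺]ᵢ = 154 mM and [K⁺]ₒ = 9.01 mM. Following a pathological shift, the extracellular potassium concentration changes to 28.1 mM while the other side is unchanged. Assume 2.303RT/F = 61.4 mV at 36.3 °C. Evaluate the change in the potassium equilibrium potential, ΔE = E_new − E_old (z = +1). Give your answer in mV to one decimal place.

30.3 mV

E_old = (61.4/1)·log₁₀(9.01/154) = -75.69 mV
E_new = (61.4/1)·log₁₀(28.1/154) = -45.36 mV
ΔE = -45.36 − (-75.69) = 30.33 mV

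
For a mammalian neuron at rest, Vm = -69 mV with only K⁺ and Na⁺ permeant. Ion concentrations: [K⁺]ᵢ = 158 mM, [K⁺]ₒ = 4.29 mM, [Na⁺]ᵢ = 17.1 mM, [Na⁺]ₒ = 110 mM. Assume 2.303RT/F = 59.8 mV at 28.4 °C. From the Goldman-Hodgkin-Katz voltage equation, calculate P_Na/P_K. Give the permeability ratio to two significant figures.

0.062

Let α = P_Na/P_K. GHK: Vm = 59.8·log₁₀[(Kₒ + α·Naₒ)/(Kᵢ + α·Naᵢ)].
10^(Vm/59.8) = 10^(-69.0/59.8) = 0.07017
So 0.07017·(Kᵢ + α·Naᵢ) = Kₒ + α·Naₒ → α = (0.07017·158.0 − 4.29) / (110.0 − 0.07017·17.1)
α = (11.09 − 4.29) / (110.0 − 1.2) = 6.797/108.8 = 0.06247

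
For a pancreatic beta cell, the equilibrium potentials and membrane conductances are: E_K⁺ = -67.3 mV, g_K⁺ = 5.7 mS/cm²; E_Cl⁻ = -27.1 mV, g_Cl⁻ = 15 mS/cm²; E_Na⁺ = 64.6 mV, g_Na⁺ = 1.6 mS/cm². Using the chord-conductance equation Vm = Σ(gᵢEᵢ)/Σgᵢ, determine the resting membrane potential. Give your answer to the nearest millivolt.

Σ gᵢEᵢ = 5.7·(-67.3) + 15·(-27.1) + 1.6·(64.6) = -686.75
Σ gᵢ = 5.7 + 15 + 1.6 = 22.3
Vm = -686.75 / 22.3 = -30.80 mV

-31 mV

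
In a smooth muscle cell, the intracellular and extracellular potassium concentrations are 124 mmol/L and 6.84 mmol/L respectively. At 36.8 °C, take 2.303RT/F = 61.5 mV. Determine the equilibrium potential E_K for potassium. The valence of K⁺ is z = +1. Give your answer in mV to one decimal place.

-77.4 mV

E = (61.5/z) · log₁₀([K⁺]_out/[K⁺]_in) with z = +1.
= (61.5/1) · log₁₀(6.84/124) = 61.50 · log₁₀(0.05516)
= 61.50 · (-1.2584) = -77.39 mV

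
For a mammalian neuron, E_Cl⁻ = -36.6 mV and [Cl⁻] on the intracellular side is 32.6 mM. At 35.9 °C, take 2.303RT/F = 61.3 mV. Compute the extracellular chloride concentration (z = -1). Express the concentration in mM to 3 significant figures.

129 mM

Nernst: E = (61.3/-1) · log₁₀([out]/[in]), so log₁₀([out]/[in]) = -36.6 × -1 / 61.3 = 0.5971.
[out]/[in] = 10^(0.5971) = 3.954.
[out] = 3.954 × 32.6 = 128.9 mM.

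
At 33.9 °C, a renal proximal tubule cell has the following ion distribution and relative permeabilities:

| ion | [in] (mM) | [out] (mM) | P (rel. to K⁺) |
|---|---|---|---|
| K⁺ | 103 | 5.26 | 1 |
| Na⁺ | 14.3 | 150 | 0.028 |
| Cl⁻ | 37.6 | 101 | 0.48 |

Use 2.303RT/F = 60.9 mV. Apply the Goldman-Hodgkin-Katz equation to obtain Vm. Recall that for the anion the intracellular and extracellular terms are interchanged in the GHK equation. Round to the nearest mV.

Vm = 60.9 · log₁₀[(Σ P·[cation]ₒ + Σ P·[anion]ᵢ) / (Σ P·[cation]ᵢ + Σ P·[anion]ₒ)]
Numerator = 1×5.26 + 0.028×150 + 0.48×37.6 = 27.51
Denominator = 1×103 + 0.028×14.3 + 0.48×101 = 151.9
Vm = 60.9 · log₁₀(0.18112) = 60.9 × (-0.7420) = -45.19 mV

-45 mV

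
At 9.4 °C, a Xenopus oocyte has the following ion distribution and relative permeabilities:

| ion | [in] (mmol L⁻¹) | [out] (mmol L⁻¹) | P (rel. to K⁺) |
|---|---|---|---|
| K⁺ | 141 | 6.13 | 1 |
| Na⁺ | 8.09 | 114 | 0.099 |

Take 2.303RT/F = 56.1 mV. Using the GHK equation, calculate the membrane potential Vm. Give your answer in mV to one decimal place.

-51.1 mV

Vm = 56.1 · log₁₀[(Σ P·[cation]ₒ + Σ P·[anion]ᵢ) / (Σ P·[cation]ᵢ + Σ P·[anion]ₒ)]
Numerator = 1×6.13 + 0.099×114 = 17.42
Denominator = 1×141 + 0.099×8.09 = 141.8
Vm = 56.1 · log₁₀(0.12282) = 56.1 × (-0.9107) = -51.09 mV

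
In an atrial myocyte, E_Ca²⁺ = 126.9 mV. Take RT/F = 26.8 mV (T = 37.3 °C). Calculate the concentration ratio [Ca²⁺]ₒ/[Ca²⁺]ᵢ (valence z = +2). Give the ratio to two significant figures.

ln([out]/[in]) = E·z/(26.8) = 126.9 × 2 / 26.8 = 9.4701
[out]/[in] = e^(9.4701) = 1.297e+04

13000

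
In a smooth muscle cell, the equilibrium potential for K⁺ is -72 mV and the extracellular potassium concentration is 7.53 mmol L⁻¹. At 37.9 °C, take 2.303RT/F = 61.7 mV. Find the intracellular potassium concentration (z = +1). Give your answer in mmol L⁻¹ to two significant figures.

Nernst: E = (61.7/1) · log₁₀([out]/[in]), so log₁₀([out]/[in]) = -72.0 × 1 / 61.7 = -1.1669.
[out]/[in] = 10^(-1.1669) = 0.06809.
[in] = 7.53 / 0.06809 = 110.6 mmol L⁻¹.

110 mmol L⁻¹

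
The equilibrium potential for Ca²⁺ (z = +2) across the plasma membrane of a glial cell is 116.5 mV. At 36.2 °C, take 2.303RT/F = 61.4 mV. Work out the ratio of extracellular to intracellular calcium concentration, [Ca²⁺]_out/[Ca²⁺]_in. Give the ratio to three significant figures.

6230

log₁₀([out]/[in]) = E·z/(61.4) = 116.5 × 2 / 61.4 = 3.7948
[out]/[in] = 10^(3.7948) = 6234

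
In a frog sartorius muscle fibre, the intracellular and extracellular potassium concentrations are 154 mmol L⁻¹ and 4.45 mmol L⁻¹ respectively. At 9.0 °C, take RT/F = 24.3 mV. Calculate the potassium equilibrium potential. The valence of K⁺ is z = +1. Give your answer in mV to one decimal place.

E = (24.3/z) · ln([K⁺]_out/[K⁺]_in) with z = +1.
= (24.3/1) · ln(4.45/154) = 24.30 · ln(0.0289)
= 24.30 · (-3.5440) = -86.12 mV

-86.1 mV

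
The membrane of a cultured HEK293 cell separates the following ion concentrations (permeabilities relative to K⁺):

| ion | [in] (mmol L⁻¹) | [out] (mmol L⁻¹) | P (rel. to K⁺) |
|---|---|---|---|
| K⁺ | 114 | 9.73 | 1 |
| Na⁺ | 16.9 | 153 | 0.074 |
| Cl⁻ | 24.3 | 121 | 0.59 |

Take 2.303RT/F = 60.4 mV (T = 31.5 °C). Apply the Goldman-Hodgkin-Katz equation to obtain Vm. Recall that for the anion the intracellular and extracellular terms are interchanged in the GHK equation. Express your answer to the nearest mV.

Vm = 60.4 · log₁₀[(Σ P·[cation]ₒ + Σ P·[anion]ᵢ) / (Σ P·[cation]ᵢ + Σ P·[anion]ₒ)]
Numerator = 1×9.73 + 0.074×153 + 0.59×24.3 = 35.39
Denominator = 1×114 + 0.074×16.9 + 0.59×121 = 186.6
Vm = 60.4 · log₁₀(0.18961) = 60.4 × (-0.7221) = -43.62 mV

-44 mV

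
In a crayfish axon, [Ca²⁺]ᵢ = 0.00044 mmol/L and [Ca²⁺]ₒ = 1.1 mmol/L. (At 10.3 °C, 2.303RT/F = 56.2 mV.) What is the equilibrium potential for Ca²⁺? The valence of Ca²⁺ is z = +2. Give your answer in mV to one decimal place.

95.5 mV

E = (56.2/z) · log₁₀([Ca²⁺]_out/[Ca²⁺]_in) with z = +2.
= (56.2/2) · log₁₀(1.1/0.00044) = 28.10 · log₁₀(2500)
= 28.10 · (3.3979) = 95.48 mV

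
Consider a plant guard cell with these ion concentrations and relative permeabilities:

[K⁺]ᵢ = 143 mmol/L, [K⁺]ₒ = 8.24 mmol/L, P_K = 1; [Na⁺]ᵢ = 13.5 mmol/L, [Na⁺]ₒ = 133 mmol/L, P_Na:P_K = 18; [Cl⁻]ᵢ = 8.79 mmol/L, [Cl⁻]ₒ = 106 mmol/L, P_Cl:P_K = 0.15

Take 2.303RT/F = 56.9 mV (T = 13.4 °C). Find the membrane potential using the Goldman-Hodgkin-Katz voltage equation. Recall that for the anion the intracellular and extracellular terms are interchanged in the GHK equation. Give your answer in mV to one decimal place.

Vm = 56.9 · log₁₀[(Σ P·[cation]ₒ + Σ P·[anion]ᵢ) / (Σ P·[cation]ᵢ + Σ P·[anion]ₒ)]
Numerator = 1×8.24 + 18×133 + 0.15×8.79 = 2404
Denominator = 1×143 + 18×13.5 + 0.15×106 = 401.9
Vm = 56.9 · log₁₀(5.9805) = 56.9 × (0.7767) = 44.20 mV

44.2 mV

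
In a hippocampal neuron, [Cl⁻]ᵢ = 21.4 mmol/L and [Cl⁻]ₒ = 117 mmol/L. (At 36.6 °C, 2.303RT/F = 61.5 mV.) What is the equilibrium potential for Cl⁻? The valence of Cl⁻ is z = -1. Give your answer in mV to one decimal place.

E = (61.5/z) · log₁₀([Cl⁻]_out/[Cl⁻]_in) with z = -1.
For an anion, dividing by z = -1 reverses the sign.
= (61.5/-1) · log₁₀(117/21.4) = -61.50 · log₁₀(5.467)
= -61.50 · (0.7378) = -45.37 mV

-45.4 mV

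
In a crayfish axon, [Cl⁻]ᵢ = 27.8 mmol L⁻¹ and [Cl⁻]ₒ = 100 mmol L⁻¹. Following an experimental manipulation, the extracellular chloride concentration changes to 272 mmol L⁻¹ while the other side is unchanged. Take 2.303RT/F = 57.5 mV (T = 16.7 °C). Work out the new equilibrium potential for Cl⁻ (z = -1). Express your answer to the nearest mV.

-57 mV

After the shift: [Cl⁻]_out = 272, [Cl⁻]_in = 27.8 mmol L⁻¹.
E_new = (57.5/-1)·log₁₀(272/27.8) = -57.50 · (0.9905) = -56.96 mV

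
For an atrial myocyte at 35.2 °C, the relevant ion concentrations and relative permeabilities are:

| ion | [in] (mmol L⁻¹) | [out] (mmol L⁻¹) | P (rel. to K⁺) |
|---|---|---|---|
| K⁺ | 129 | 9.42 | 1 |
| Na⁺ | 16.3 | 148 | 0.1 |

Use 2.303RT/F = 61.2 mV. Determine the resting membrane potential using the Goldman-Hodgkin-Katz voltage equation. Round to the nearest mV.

-45 mV

Vm = 61.2 · log₁₀[(Σ P·[cation]ₒ + Σ P·[anion]ᵢ) / (Σ P·[cation]ᵢ + Σ P·[anion]ₒ)]
Numerator = 1×9.42 + 0.1×148 = 24.22
Denominator = 1×129 + 0.1×16.3 = 130.6
Vm = 61.2 · log₁₀(0.18541) = 61.2 × (-0.7319) = -44.79 mV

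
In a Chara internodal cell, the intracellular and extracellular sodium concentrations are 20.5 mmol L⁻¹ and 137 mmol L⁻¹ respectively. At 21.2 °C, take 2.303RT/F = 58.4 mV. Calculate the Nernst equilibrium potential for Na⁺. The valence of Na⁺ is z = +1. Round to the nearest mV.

E = (58.4/z) · log₁₀([Na⁺]_out/[Na⁺]_in) with z = +1.
= (58.4/1) · log₁₀(137/20.5) = 58.40 · log₁₀(6.683)
= 58.40 · (0.8250) = 48.18 mV

48 mV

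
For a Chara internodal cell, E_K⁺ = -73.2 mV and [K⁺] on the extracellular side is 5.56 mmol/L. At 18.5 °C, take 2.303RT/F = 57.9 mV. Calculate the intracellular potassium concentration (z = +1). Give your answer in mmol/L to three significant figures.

102 mmol/L

Nernst: E = (57.9/1) · log₁₀([out]/[in]), so log₁₀([out]/[in]) = -73.2 × 1 / 57.9 = -1.2642.
[out]/[in] = 10^(-1.2642) = 0.05442.
[in] = 5.56 / 0.05442 = 102.2 mmol/L.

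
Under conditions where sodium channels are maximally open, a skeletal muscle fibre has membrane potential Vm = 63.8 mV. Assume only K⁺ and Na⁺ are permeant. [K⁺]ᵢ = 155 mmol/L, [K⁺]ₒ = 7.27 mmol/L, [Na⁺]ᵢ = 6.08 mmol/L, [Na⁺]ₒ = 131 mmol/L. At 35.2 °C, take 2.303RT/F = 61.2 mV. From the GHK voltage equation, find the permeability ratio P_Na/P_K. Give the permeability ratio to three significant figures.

Let α = P_Na/P_K. GHK: Vm = 61.2·log₁₀[(Kₒ + α·Naₒ)/(Kᵢ + α·Naᵢ)].
10^(Vm/61.2) = 10^(63.8/61.2) = 11.028
So 11.028·(Kᵢ + α·Naᵢ) = Kₒ + α·Naₒ → α = (11.028·155.0 − 7.27) / (131.0 − 11.028·6.08)
α = (1709 − 7.27) / (131.0 − 67.05) = 1702/63.95 = 26.61

26.6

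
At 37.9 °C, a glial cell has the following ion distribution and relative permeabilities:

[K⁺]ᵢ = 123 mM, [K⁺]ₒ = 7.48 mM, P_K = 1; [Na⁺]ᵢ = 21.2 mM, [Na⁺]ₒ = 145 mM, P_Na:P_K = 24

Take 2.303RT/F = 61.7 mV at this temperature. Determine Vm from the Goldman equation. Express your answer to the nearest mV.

Vm = 61.7 · log₁₀[(Σ P·[cation]ₒ + Σ P·[anion]ᵢ) / (Σ P·[cation]ᵢ + Σ P·[anion]ₒ)]
Numerator = 1×7.48 + 24×145 = 3487
Denominator = 1×123 + 24×21.2 = 631.8
Vm = 61.7 · log₁₀(5.5199) = 61.7 × (0.7419) = 45.78 mV

46 mV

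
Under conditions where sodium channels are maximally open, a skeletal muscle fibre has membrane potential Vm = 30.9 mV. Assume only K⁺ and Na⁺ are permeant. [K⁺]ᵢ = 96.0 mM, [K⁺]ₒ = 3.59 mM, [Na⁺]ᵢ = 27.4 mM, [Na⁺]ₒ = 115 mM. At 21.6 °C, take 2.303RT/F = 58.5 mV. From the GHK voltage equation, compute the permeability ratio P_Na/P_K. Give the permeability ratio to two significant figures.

Let α = P_Na/P_K. GHK: Vm = 58.5·log₁₀[(Kₒ + α·Naₒ)/(Kᵢ + α·Naᵢ)].
10^(Vm/58.5) = 10^(30.9/58.5) = 3.3745
So 3.3745·(Kᵢ + α·Naᵢ) = Kₒ + α·Naₒ → α = (3.3745·96.0 − 3.59) / (115.0 − 3.3745·27.4)
α = (323.9 − 3.59) / (115.0 − 92.46) = 320.4/22.54 = 14.21

14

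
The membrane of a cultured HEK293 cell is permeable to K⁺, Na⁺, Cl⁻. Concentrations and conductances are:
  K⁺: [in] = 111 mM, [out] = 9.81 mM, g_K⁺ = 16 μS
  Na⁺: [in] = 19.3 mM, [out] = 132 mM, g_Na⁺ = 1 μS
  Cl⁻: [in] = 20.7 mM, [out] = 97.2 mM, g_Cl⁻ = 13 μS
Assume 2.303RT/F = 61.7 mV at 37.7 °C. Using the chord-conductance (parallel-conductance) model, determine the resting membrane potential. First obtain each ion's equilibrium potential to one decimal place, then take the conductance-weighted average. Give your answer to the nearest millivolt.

-51 mV

E_K⁺ = (61.7/1)·log₁₀(9.81/111) = -65.0 mV
E_Na⁺ = (61.7/1)·log₁₀(132/19.3) = 51.5 mV
E_Cl⁻ = (61.7/-1)·log₁₀(97.2/20.7) = -41.4 mV
Vm = (Σ gᵢEᵢ)/(Σ gᵢ) = (16·-65.0 + 1·51.5 + 13·-41.4) / (16 + 1 + 13)
= -1526.70 / 30 = -50.89 mV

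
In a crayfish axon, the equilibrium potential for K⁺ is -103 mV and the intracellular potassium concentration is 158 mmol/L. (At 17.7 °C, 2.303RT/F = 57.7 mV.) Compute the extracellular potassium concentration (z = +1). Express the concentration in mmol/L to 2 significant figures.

2.6 mmol/L

Nernst: E = (57.7/1) · log₁₀([out]/[in]), so log₁₀([out]/[in]) = -103.0 × 1 / 57.7 = -1.7851.
[out]/[in] = 10^(-1.7851) = 0.0164.
[out] = 0.0164 × 158 = 2.592 mmol/L.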